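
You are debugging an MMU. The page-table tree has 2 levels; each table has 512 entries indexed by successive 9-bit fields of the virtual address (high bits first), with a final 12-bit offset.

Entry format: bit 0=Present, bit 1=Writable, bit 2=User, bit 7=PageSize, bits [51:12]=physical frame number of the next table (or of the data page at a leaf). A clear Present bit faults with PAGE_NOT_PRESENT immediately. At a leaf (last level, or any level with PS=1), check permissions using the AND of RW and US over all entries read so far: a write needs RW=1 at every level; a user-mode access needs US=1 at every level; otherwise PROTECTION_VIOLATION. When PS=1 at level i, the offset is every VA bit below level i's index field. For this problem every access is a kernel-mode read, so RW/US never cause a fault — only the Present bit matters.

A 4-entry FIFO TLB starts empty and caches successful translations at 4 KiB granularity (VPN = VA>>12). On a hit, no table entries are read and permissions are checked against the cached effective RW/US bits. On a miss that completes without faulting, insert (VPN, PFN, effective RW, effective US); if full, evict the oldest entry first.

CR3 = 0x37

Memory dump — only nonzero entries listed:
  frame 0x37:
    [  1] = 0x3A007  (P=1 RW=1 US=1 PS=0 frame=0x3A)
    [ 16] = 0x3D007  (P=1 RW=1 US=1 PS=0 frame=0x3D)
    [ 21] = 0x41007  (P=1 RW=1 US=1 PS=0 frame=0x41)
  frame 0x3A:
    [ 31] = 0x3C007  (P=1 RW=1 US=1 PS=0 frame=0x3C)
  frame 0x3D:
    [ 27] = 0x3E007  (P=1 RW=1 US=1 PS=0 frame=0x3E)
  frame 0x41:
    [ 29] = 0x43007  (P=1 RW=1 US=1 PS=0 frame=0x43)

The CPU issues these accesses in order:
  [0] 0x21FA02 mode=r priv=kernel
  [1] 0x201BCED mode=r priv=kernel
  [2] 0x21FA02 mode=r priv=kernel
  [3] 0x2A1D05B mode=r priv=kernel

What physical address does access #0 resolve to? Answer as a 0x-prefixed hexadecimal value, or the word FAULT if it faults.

Per-access translation:
#0 VA=0x21FA02 (r,kernel):
  lvl0: tbl 0x37, slot 1 ⇒ 0x3A007 (P1/RW1/US1/PS0)
  lvl1: tbl 0x3A, slot 31 ⇒ 0x3C007 (P1/RW1/US1/PS0)
  ⇒ phys 0x3CA02  [2 reads]
#1 VA=0x201BCED (r,kernel):
  lvl0: tbl 0x37, slot 16 ⇒ 0x3D007 (P1/RW1/US1/PS0)
  lvl1: tbl 0x3D, slot 27 ⇒ 0x3E007 (P1/RW1/US1/PS0)
  ⇒ phys 0x3ECED  [2 reads]
#2 VA=0x21FA02 (r,kernel):
  TLB hit vpn=0x21F → PA=0x3CA02
#3 VA=0x2A1D05B (r,kernel):
  lvl0: tbl 0x37, slot 21 ⇒ 0x41007 (P1/RW1/US1/PS0)
  lvl1: tbl 0x41, slot 29 ⇒ 0x43007 (P1/RW1/US1/PS0)
  ⇒ phys 0x4305B  [2 reads]

Access #0 PA: 0x3CA02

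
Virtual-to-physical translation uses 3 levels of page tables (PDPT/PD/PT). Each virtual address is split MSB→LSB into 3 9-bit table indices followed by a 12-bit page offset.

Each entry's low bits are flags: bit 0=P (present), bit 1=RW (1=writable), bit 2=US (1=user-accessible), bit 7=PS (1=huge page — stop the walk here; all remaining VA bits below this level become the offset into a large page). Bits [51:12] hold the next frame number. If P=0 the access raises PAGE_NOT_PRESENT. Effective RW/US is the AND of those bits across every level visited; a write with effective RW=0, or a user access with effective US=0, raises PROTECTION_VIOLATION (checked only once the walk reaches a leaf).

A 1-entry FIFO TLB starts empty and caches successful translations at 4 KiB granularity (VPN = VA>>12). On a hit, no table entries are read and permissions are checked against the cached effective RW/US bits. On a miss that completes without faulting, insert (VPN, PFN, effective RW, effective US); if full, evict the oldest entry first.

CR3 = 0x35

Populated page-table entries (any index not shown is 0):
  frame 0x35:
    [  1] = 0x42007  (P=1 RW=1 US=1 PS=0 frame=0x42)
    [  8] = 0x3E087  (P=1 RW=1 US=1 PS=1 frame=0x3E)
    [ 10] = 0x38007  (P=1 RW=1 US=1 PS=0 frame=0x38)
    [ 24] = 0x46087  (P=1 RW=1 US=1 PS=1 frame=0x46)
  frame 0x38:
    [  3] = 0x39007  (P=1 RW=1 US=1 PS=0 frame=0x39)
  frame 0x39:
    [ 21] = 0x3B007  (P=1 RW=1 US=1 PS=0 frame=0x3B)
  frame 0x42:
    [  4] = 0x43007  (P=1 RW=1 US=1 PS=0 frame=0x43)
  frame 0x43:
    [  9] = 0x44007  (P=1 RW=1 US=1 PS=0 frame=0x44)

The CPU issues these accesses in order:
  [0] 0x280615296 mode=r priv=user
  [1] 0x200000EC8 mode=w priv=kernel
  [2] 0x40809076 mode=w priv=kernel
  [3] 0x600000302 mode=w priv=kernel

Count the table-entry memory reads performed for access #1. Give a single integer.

Per-access translation:
#0 VA=0x280615296 (r,user):
  [0] read 0x35 idx=10: raw=0x38007 flags P=1 W=1 U=1 S=0
  [1] read 0x38 idx=3: raw=0x39007 flags P=1 W=1 U=1 S=0
  [2] read 0x39 idx=21: raw=0x3B007 flags P=1 W=1 U=1 S=0
  ⇒ phys 0x3B296  [3 reads]
#1 VA=0x200000EC8 (w,kernel):
  [0] read 0x35 idx=8: raw=0x3E087 flags P=1 W=1 U=1 S=1
  ⇒ phys 0x3EEC8 (huge @L0)  [1 reads]
#2 VA=0x40809076 (w,kernel):
  [0] read 0x35 idx=1: raw=0x42007 flags P=1 W=1 U=1 S=0
  [1] read 0x42 idx=4: raw=0x43007 flags P=1 W=1 U=1 S=0
  [2] read 0x43 idx=9: raw=0x44007 flags P=1 W=1 U=1 S=0
  ⇒ phys 0x44076  [3 reads]
#3 VA=0x600000302 (w,kernel):
  [0] read 0x35 idx=24: raw=0x46087 flags P=1 W=1 U=1 S=1
  ⇒ phys 0x46302 (huge @L0)  [1 reads]

Entries read for #1: 1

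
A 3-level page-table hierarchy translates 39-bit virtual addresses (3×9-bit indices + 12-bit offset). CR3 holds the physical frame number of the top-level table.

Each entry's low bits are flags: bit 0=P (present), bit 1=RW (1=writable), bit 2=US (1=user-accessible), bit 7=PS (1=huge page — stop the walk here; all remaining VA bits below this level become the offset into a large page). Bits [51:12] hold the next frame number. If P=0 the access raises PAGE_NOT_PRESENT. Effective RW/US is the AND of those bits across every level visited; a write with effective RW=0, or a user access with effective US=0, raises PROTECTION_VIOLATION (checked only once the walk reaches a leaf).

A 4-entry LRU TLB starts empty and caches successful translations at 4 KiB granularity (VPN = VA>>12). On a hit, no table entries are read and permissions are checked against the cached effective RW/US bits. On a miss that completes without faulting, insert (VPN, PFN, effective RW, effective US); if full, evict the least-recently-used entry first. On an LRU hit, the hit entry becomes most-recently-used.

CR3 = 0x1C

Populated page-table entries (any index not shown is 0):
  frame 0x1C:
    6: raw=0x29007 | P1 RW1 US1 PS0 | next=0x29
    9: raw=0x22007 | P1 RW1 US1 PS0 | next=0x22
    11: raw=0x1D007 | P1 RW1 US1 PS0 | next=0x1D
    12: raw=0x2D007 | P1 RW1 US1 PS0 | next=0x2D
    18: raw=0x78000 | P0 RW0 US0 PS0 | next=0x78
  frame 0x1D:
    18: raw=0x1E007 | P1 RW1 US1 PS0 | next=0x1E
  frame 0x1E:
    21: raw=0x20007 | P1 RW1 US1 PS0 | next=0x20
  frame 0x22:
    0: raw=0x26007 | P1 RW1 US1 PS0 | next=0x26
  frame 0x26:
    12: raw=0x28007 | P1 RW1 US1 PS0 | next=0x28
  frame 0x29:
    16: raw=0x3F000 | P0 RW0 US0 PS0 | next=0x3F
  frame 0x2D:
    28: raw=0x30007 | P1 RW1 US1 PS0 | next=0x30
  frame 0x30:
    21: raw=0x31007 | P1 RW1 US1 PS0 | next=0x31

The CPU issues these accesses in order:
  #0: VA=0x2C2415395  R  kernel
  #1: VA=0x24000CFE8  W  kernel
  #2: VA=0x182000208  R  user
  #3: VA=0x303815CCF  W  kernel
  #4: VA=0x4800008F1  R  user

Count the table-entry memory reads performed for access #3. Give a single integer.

Trace:
#0 VA=0x2C2415395 (r,kernel):
  lvl0: tbl 0x1C, slot 11 ⇒ 0x1D007 (P1/RW1/US1/PS0)
  lvl1: tbl 0x1D, slot 18 ⇒ 0x1E007 (P1/RW1/US1/PS0)
  lvl2: tbl 0x1E, slot 21 ⇒ 0x20007 (P1/RW1/US1/PS0)
  ⇒ phys 0x20395  [3 reads]
#1 VA=0x24000CFE8 (w,kernel):
  lvl0: tbl 0x1C, slot 9 ⇒ 0x22007 (P1/RW1/US1/PS0)
  lvl1: tbl 0x22, slot 0 ⇒ 0x26007 (P1/RW1/US1/PS0)
  lvl2: tbl 0x26, slot 12 ⇒ 0x28007 (P1/RW1/US1/PS0)
  ⇒ phys 0x28FE8  [3 reads]
#2 VA=0x182000208 (r,user):
  lvl0: tbl 0x1C, slot 6 ⇒ 0x29007 (P1/RW1/US1/PS0)
  lvl1: tbl 0x29, slot 16 ⇒ 0x3F000 (P0/RW0/US0/PS0)
  ✗ PAGE_NOT_PRESENT  [2 reads]
#3 VA=0x303815CCF (w,kernel):
  lvl0: tbl 0x1C, slot 12 ⇒ 0x2D007 (P1/RW1/US1/PS0)
  lvl1: tbl 0x2D, slot 28 ⇒ 0x30007 (P1/RW1/US1/PS0)
  lvl2: tbl 0x30, slot 21 ⇒ 0x31007 (P1/RW1/US1/PS0)
  ⇒ phys 0x31CCF  [3 reads]
#4 VA=0x4800008F1 (r,user):
  lvl0: tbl 0x1C, slot 18 ⇒ 0x78000 (P0/RW0/US0/PS0)
  ✗ PAGE_NOT_PRESENT  [1 reads]

Entries read for #3: 3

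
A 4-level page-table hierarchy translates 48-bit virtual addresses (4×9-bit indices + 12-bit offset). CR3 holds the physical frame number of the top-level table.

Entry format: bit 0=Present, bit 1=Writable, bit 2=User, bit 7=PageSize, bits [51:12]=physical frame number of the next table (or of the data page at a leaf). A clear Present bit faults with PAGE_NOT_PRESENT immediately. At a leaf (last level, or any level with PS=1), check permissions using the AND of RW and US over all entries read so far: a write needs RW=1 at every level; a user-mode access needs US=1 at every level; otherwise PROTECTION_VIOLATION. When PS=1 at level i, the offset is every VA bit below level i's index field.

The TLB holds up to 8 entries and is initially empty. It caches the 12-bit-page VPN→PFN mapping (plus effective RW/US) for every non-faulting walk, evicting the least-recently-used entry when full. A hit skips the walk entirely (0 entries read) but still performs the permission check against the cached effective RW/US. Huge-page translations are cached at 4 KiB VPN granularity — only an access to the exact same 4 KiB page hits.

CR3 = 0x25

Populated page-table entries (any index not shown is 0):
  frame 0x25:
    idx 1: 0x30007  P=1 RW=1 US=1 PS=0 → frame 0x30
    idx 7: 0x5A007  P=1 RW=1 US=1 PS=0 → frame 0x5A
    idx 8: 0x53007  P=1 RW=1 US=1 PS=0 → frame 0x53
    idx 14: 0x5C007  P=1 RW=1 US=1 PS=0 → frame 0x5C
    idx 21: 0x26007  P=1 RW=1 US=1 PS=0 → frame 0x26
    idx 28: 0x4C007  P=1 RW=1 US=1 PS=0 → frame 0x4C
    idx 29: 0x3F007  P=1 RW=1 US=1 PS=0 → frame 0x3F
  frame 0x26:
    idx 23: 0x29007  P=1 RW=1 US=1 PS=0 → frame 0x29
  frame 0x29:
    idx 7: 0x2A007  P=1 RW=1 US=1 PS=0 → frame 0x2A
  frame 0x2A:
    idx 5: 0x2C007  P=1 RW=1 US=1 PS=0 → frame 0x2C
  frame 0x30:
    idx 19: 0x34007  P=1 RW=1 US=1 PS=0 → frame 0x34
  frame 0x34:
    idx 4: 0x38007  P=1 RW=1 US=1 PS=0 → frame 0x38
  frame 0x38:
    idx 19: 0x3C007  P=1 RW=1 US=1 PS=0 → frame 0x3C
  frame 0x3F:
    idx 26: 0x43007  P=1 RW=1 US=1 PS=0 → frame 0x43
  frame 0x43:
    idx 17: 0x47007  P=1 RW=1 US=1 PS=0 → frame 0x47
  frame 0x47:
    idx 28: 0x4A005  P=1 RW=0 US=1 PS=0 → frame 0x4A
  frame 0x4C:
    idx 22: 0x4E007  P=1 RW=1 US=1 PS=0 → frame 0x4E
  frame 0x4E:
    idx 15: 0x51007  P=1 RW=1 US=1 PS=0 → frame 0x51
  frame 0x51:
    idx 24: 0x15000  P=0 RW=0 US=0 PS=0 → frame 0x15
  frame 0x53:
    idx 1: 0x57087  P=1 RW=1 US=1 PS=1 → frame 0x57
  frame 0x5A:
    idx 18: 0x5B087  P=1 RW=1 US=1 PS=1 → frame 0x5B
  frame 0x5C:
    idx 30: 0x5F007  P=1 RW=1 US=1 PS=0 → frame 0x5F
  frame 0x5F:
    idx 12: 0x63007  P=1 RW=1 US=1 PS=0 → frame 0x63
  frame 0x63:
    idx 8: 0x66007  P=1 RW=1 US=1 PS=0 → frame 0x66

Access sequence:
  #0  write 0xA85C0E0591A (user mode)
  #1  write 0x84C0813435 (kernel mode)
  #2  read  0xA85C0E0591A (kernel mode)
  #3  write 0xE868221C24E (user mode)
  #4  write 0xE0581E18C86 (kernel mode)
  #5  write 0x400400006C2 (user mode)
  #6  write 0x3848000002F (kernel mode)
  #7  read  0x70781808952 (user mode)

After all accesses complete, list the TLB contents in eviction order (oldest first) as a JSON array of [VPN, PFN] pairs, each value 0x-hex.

Walk each access:
#0 VA=0xA85C0E0591A (w,user):
  L0 @0x25[21] → 0x26007  P=1,RW=1,US=1,PS=0
  L1 @0x26[23] → 0x29007  P=1,RW=1,US=1,PS=0
  L2 @0x29[7] → 0x2A007  P=1,RW=1,US=1,PS=0
  L3 @0x2A[5] → 0x2C007  P=1,RW=1,US=1,PS=0
  ⇒ phys 0x2C91A  [4 reads]
#1 VA=0x84C0813435 (w,kernel):
  L0 @0x25[1] → 0x30007  P=1,RW=1,US=1,PS=0
  L1 @0x30[19] → 0x34007  P=1,RW=1,US=1,PS=0
  L2 @0x34[4] → 0x38007  P=1,RW=1,US=1,PS=0
  L3 @0x38[19] → 0x3C007  P=1,RW=1,US=1,PS=0
  ⇒ phys 0x3C435  [4 reads]
#2 VA=0xA85C0E0591A (r,kernel):
  TLB hit vpn=0xA85C0E05 → PA=0x2C91A
#3 VA=0xE868221C24E (w,user):
  L0 @0x25[29] → 0x3F007  P=1,RW=1,US=1,PS=0
  L1 @0x3F[26] → 0x43007  P=1,RW=1,US=1,PS=0
  L2 @0x43[17] → 0x47007  P=1,RW=1,US=1,PS=0
  L3 @0x47[28] → 0x4A005  P=1,RW=0,US=1,PS=0
  → PROTECTION_VIOLATION  (4 entries read)
#4 VA=0xE0581E18C86 (w,kernel):
  L0 @0x25[28] → 0x4C007  P=1,RW=1,US=1,PS=0
  L1 @0x4C[22] → 0x4E007  P=1,RW=1,US=1,PS=0
  L2 @0x4E[15] → 0x51007  P=1,RW=1,US=1,PS=0
  L3 @0x51[24] → 0x15000  P=0,RW=0,US=0,PS=0
  → PAGE_NOT_PRESENT  (4 entries read)
#5 VA=0x400400006C2 (w,user):
  L0 @0x25[8] → 0x53007  P=1,RW=1,US=1,PS=0
  L1 @0x53[1] → 0x57087  P=1,RW=1,US=1,PS=1
  ⇒ phys 0x576C2 (huge @L1)  [2 reads]
#6 VA=0x3848000002F (w,kernel):
  L0 @0x25[7] → 0x5A007  P=1,RW=1,US=1,PS=0
  L1 @0x5A[18] → 0x5B087  P=1,RW=1,US=1,PS=1
  ⇒ phys 0x5B02F (huge @L1)  [2 reads]
#7 VA=0x70781808952 (r,user):
  L0 @0x25[14] → 0x5C007  P=1,RW=1,US=1,PS=0
  L1 @0x5C[30] → 0x5F007  P=1,RW=1,US=1,PS=0
  L2 @0x5F[12] → 0x63007  P=1,RW=1,US=1,PS=0
  L3 @0x63[8] → 0x66007  P=1,RW=1,US=1,PS=0
  ⇒ phys 0x66952  [4 reads]

TLB: [["0x84C0813", "0x3C"], ["0xA85C0E05", "0x2C"], ["0x40040000", "0x57"], ["0x38480000", "0x5B"], ["0x70781808", "0x66"]]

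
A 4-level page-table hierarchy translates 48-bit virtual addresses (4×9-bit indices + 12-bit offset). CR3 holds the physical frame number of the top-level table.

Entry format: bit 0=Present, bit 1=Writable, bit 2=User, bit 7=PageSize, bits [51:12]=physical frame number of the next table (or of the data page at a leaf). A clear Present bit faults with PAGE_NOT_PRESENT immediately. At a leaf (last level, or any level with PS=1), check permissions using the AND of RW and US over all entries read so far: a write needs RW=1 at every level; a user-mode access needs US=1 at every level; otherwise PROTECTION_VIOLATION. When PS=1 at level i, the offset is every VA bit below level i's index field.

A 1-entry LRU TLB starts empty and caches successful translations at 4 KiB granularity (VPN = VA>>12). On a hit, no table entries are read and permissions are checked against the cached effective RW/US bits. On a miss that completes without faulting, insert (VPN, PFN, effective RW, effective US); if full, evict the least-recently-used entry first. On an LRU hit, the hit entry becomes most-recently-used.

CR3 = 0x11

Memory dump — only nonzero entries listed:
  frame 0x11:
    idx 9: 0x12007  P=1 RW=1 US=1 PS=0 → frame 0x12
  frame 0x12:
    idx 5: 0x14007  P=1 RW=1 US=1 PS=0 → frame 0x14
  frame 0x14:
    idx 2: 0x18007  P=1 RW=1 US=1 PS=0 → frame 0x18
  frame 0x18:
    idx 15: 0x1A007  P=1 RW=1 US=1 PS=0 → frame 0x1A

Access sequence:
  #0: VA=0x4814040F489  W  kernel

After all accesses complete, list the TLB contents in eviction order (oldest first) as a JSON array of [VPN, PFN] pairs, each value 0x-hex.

Walk each access:
#0 VA=0x4814040F489 (w,kernel):
  L0 @0x11[9] → 0x12007  P=1,RW=1,US=1,PS=0
  L1 @0x12[5] → 0x14007  P=1,RW=1,US=1,PS=0
  L2 @0x14[2] → 0x18007  P=1,RW=1,US=1,PS=0
  L3 @0x18[15] → 0x1A007  P=1,RW=1,US=1,PS=0
  ✓ 0x1A489  — 4 lookups

TLB: [["0x4814040F", "0x1A"]]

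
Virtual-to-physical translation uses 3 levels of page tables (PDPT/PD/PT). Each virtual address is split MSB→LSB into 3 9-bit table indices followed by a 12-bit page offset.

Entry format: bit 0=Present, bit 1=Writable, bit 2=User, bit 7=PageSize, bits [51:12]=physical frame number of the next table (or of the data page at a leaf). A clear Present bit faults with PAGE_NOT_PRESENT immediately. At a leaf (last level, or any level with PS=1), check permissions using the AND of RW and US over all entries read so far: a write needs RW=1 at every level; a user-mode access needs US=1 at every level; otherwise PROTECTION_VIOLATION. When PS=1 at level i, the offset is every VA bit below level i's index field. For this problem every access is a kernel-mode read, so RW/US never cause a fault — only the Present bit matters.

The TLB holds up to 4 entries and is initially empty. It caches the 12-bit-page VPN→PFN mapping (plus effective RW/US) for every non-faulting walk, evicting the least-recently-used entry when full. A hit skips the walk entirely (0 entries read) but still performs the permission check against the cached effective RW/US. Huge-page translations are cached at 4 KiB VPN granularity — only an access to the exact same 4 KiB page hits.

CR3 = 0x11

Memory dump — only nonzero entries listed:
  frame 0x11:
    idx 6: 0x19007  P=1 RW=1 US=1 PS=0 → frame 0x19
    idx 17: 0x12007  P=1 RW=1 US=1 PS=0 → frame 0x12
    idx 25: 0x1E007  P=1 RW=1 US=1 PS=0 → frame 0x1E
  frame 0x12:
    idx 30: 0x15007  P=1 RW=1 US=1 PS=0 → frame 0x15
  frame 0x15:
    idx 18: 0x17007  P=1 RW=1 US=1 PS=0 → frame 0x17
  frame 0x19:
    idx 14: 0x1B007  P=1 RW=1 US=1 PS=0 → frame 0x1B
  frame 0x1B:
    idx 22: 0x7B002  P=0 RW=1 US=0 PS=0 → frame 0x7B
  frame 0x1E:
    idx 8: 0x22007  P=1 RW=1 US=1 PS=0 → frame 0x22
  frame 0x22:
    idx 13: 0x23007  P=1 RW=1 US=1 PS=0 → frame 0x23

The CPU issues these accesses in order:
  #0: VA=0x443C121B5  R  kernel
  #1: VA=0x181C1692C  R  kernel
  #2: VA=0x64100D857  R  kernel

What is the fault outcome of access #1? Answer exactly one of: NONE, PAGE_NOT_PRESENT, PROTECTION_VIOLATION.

Trace:
#0 VA=0x443C121B5 (r,kernel):
  L0: frame=0x11 idx=17 entry=0x12007 [P=1 RW=1 US=1 PS=0]
  L1: frame=0x12 idx=30 entry=0x15007 [P=1 RW=1 US=1 PS=0]
  L2: frame=0x15 idx=18 entry=0x17007 [P=1 RW=1 US=1 PS=0]
  ✓ 0x171B5  — 3 lookups
#1 VA=0x181C1692C (r,kernel):
  L0: frame=0x11 idx=6 entry=0x19007 [P=1 RW=1 US=1 PS=0]
  L1: frame=0x19 idx=14 entry=0x1B007 [P=1 RW=1 US=1 PS=0]
  L2: frame=0x1B idx=22 entry=0x7B002 [P=0 RW=1 US=0 PS=0]
  → PAGE_NOT_PRESENT  (3 entries read)
#2 VA=0x64100D857 (r,kernel):
  L0: frame=0x11 idx=25 entry=0x1E007 [P=1 RW=1 US=1 PS=0]
  L1: frame=0x1E idx=8 entry=0x22007 [P=1 RW=1 US=1 PS=0]
  L2: frame=0x22 idx=13 entry=0x23007 [P=1 RW=1 US=1 PS=0]
  ✓ 0x23857  — 3 lookups

Access #1 fault: PAGE_NOT_PRESENT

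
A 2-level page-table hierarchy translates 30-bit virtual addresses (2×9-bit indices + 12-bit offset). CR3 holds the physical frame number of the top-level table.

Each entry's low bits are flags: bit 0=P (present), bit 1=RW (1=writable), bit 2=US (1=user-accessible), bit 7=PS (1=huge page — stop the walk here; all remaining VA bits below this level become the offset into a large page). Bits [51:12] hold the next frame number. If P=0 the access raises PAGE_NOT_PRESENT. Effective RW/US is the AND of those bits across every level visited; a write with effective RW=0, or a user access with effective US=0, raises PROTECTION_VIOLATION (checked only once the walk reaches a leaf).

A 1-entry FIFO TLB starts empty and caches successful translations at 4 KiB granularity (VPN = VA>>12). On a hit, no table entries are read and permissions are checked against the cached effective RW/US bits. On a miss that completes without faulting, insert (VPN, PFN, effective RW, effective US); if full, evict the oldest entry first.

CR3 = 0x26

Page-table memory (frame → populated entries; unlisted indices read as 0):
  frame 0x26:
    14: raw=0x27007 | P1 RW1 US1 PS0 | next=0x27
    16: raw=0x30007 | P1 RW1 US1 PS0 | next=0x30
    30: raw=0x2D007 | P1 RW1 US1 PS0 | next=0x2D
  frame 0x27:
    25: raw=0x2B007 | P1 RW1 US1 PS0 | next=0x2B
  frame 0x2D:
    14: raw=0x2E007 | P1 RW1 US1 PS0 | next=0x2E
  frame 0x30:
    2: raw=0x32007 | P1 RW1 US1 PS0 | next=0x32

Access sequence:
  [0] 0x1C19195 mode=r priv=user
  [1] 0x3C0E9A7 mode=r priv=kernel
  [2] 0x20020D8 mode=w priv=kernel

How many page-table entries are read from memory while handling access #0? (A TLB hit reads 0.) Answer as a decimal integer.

Trace:
#0 VA=0x1C19195 (r,user):
  [0] read 0x26 idx=14: raw=0x27007 flags P=1 W=1 U=1 S=0
  [1] read 0x27 idx=25: raw=0x2B007 flags P=1 W=1 U=1 S=0
  ✓ 0x2B195  — 2 lookups
#1 VA=0x3C0E9A7 (r,kernel):
  [0] read 0x26 idx=30: raw=0x2D007 flags P=1 W=1 U=1 S=0
  [1] read 0x2D idx=14: raw=0x2E007 flags P=1 W=1 U=1 S=0
  ✓ 0x2E9A7  — 2 lookups
#2 VA=0x20020D8 (w,kernel):
  [0] read 0x26 idx=16: raw=0x30007 flags P=1 W=1 U=1 S=0
  [1] read 0x30 idx=2: raw=0x32007 flags P=1 W=1 U=1 S=0
  ✓ 0x320D8  — 2 lookups

Entries read for #0: 2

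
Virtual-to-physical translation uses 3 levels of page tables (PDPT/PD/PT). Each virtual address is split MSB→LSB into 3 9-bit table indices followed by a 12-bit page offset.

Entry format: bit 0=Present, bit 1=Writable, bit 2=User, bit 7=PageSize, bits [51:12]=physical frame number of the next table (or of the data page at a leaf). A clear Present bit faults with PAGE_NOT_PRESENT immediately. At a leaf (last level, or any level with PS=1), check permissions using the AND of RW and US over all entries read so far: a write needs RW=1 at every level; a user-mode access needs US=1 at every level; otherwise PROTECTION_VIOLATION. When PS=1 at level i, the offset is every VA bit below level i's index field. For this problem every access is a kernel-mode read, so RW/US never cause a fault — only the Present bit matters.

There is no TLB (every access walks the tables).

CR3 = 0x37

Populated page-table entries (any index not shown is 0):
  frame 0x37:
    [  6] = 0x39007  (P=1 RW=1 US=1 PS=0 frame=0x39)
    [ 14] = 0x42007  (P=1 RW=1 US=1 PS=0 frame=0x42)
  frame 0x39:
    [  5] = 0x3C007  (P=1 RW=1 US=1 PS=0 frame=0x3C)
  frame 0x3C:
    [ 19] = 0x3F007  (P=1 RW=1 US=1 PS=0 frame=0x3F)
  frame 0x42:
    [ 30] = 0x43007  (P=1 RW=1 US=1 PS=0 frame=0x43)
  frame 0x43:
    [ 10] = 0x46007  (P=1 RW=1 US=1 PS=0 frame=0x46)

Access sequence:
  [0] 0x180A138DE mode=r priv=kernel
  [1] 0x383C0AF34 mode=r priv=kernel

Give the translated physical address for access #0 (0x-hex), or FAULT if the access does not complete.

Per-access translation:
#0 VA=0x180A138DE (r,kernel):
  [0] read 0x37 idx=6: raw=0x39007 flags P=1 W=1 U=1 S=0
  [1] read 0x39 idx=5: raw=0x3C007 flags P=1 W=1 U=1 S=0
  [2] read 0x3C idx=19: raw=0x3F007 flags P=1 W=1 U=1 S=0
  ⇒ phys 0x3F8DE  [3 reads]
#1 VA=0x383C0AF34 (r,kernel):
  [0] read 0x37 idx=14: raw=0x42007 flags P=1 W=1 U=1 S=0
  [1] read 0x42 idx=30: raw=0x43007 flags P=1 W=1 U=1 S=0
  [2] read 0x43 idx=10: raw=0x46007 flags P=1 W=1 U=1 S=0
  ⇒ phys 0x46F34  [3 reads]

Access #0 PA: 0x3F8DE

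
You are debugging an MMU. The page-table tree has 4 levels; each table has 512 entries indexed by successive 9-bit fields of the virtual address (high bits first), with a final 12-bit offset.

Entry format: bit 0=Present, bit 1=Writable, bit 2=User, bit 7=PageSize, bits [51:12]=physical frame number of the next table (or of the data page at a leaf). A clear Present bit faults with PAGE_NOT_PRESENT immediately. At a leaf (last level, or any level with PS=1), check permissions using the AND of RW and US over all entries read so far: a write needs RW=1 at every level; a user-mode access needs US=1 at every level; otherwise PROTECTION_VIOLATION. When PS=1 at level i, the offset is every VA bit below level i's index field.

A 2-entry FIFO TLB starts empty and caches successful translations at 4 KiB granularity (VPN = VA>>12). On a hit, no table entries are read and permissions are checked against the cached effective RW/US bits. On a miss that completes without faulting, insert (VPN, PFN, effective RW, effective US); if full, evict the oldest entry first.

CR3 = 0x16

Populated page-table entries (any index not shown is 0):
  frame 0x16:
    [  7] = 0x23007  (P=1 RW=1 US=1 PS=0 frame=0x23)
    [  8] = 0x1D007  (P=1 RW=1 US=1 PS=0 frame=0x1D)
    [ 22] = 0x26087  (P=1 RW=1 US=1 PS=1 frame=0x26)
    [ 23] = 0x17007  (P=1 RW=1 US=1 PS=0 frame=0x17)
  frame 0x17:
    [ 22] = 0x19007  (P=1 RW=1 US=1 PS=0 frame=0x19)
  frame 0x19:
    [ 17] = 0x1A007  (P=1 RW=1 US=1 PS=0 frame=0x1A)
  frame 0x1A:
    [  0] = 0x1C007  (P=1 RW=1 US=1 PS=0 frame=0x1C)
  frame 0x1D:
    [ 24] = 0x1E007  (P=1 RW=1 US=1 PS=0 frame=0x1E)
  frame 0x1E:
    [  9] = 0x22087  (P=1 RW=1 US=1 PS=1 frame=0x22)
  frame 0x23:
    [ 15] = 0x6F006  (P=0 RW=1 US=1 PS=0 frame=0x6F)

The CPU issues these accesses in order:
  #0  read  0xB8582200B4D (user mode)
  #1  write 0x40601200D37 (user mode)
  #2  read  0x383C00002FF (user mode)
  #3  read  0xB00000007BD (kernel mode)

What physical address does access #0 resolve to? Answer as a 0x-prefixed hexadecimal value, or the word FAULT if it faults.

Walk each access:
#0 VA=0xB8582200B4D (r,user):
  [0] read 0x16 idx=23: raw=0x17007 flags P=1 W=1 U=1 S=0
  [1] read 0x17 idx=22: raw=0x19007 flags P=1 W=1 U=1 S=0
  [2] read 0x19 idx=17: raw=0x1A007 flags P=1 W=1 U=1 S=0
  [3] read 0x1A idx=0: raw=0x1C007 flags P=1 W=1 U=1 S=0
  → PA=0x1CB4D  (4 entries read)
#1 VA=0x40601200D37 (w,user):
  [0] read 0x16 idx=8: raw=0x1D007 flags P=1 W=1 U=1 S=0
  [1] read 0x1D idx=24: raw=0x1E007 flags P=1 W=1 U=1 S=0
  [2] read 0x1E idx=9: raw=0x22087 flags P=1 W=1 U=1 S=1
  → PA=0x22D37 (huge @L2)  (3 entries read)
#2 VA=0x383C00002FF (r,user):
  [0] read 0x16 idx=7: raw=0x23007 flags P=1 W=1 U=1 S=0
  [1] read 0x23 idx=15: raw=0x6F006 flags P=0 W=1 U=1 S=0
  ✗ PAGE_NOT_PRESENT  [2 reads]
#3 VA=0xB00000007BD (r,kernel):
  [0] read 0x16 idx=22: raw=0x26087 flags P=1 W=1 U=1 S=1
  → PA=0x267BD (huge @L0)  (1 entries read)

Access #0 PA: 0x1CB4D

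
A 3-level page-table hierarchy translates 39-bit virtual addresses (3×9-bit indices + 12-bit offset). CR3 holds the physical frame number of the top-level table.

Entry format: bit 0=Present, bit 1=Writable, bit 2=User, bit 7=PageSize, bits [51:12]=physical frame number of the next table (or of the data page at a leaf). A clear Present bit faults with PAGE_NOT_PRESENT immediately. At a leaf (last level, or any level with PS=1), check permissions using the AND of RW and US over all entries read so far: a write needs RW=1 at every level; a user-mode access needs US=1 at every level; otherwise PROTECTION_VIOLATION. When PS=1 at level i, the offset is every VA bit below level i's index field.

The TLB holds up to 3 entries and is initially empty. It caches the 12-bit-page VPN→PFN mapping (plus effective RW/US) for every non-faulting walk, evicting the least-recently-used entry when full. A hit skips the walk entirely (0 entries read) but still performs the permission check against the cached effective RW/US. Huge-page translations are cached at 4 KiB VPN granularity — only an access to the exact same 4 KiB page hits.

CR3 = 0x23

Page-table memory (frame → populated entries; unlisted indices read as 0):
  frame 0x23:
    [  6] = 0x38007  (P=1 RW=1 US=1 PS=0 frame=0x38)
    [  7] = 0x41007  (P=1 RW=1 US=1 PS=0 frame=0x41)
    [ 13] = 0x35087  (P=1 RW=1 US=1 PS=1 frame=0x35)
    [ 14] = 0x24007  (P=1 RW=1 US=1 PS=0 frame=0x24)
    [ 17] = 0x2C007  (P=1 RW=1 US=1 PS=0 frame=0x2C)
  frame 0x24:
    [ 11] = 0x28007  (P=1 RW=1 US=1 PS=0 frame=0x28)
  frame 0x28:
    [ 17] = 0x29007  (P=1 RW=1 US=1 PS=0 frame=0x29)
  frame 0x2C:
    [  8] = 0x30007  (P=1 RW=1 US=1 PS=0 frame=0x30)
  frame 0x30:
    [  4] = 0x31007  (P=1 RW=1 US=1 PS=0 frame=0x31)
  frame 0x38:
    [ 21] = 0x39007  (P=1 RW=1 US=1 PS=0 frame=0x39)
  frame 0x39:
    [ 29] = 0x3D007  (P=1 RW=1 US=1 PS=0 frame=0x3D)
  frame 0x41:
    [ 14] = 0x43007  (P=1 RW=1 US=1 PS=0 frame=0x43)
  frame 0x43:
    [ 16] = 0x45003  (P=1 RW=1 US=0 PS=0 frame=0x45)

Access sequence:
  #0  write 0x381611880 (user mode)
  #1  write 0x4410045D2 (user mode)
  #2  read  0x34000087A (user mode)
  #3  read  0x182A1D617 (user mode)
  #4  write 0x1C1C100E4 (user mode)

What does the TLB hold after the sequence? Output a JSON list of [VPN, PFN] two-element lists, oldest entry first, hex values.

Walk each access:
#0 VA=0x381611880 (w,user):
  [0] read 0x23 idx=14: raw=0x24007 flags P=1 W=1 U=1 S=0
  [1] read 0x24 idx=11: raw=0x28007 flags P=1 W=1 U=1 S=0
  [2] read 0x28 idx=17: raw=0x29007 flags P=1 W=1 U=1 S=0
  → PA=0x29880  (3 entries read)
#1 VA=0x4410045D2 (w,user):
  [0] read 0x23 idx=17: raw=0x2C007 flags P=1 W=1 U=1 S=0
  [1] read 0x2C idx=8: raw=0x30007 flags P=1 W=1 U=1 S=0
  [2] read 0x30 idx=4: raw=0x31007 flags P=1 W=1 U=1 S=0
  → PA=0x315D2  (3 entries read)
#2 VA=0x34000087A (r,user):
  [0] read 0x23 idx=13: raw=0x35087 flags P=1 W=1 U=1 S=1
  → PA=0x3587A (huge @L0)  (1 entries read)
#3 VA=0x182A1D617 (r,user):
  [0] read 0x23 idx=6: raw=0x38007 flags P=1 W=1 U=1 S=0
  [1] read 0x38 idx=21: raw=0x39007 flags P=1 W=1 U=1 S=0
  [2] read 0x39 idx=29: raw=0x3D007 flags P=1 W=1 U=1 S=0
  → PA=0x3D617  (3 entries read)
#4 VA=0x1C1C100E4 (w,user):
  [0] read 0x23 idx=7: raw=0x41007 flags P=1 W=1 U=1 S=0
  [1] read 0x41 idx=14: raw=0x43007 flags P=1 W=1 U=1 S=0
  [2] read 0x43 idx=16: raw=0x45003 flags P=1 W=1 U=0 S=0
  → PROTECTION_VIOLATION  (3 entries read)

TLB: [["0x441004", "0x31"], ["0x340000", "0x35"], ["0x182A1D", "0x3D"]]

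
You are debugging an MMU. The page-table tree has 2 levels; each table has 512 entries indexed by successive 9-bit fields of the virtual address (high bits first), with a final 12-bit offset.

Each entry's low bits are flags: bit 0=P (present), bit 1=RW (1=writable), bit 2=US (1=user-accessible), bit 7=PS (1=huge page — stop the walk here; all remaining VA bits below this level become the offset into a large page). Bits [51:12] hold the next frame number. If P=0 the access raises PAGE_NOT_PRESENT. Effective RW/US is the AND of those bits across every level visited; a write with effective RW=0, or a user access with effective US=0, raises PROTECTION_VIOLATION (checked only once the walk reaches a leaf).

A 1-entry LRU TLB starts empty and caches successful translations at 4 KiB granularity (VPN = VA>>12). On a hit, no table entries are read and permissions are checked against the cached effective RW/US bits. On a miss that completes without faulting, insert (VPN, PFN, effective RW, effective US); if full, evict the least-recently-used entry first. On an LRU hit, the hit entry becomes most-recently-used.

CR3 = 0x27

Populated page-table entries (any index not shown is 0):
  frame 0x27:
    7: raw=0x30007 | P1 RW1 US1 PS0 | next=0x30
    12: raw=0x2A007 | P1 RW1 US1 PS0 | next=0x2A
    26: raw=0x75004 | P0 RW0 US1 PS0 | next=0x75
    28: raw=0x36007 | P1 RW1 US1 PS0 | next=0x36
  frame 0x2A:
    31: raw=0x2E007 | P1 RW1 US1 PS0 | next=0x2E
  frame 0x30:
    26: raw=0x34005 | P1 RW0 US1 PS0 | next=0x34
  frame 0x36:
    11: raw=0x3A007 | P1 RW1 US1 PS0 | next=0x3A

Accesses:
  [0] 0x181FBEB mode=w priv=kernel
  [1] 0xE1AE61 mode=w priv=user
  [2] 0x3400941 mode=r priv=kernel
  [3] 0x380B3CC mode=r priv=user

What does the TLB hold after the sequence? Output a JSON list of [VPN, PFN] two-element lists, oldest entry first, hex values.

Trace:
#0 VA=0x181FBEB (w,kernel):
  L0: frame=0x27 idx=12 entry=0x2A007 [P=1 RW=1 US=1 PS=0]
  L1: frame=0x2A idx=31 entry=0x2E007 [P=1 RW=1 US=1 PS=0]
  ⇒ phys 0x2EBEB  [2 reads]
#1 VA=0xE1AE61 (w,user):
  L0: frame=0x27 idx=7 entry=0x30007 [P=1 RW=1 US=1 PS=0]
  L1: frame=0x30 idx=26 entry=0x34005 [P=1 RW=0 US=1 PS=0]
  ⇒ fault: PROTECTION_VIOLATION  — 2 lookups
#2 VA=0x3400941 (r,kernel):
  L0: frame=0x27 idx=26 entry=0x75004 [P=0 RW=0 US=1 PS=0]
  ⇒ fault: PAGE_NOT_PRESENT  — 1 lookups
#3 VA=0x380B3CC (r,user):
  L0: frame=0x27 idx=28 entry=0x36007 [P=1 RW=1 US=1 PS=0]
  L1: frame=0x36 idx=11 entry=0x3A007 [P=1 RW=1 US=1 PS=0]
  ⇒ phys 0x3A3CC  [2 reads]

TLB: [["0x380B", "0x3A"]]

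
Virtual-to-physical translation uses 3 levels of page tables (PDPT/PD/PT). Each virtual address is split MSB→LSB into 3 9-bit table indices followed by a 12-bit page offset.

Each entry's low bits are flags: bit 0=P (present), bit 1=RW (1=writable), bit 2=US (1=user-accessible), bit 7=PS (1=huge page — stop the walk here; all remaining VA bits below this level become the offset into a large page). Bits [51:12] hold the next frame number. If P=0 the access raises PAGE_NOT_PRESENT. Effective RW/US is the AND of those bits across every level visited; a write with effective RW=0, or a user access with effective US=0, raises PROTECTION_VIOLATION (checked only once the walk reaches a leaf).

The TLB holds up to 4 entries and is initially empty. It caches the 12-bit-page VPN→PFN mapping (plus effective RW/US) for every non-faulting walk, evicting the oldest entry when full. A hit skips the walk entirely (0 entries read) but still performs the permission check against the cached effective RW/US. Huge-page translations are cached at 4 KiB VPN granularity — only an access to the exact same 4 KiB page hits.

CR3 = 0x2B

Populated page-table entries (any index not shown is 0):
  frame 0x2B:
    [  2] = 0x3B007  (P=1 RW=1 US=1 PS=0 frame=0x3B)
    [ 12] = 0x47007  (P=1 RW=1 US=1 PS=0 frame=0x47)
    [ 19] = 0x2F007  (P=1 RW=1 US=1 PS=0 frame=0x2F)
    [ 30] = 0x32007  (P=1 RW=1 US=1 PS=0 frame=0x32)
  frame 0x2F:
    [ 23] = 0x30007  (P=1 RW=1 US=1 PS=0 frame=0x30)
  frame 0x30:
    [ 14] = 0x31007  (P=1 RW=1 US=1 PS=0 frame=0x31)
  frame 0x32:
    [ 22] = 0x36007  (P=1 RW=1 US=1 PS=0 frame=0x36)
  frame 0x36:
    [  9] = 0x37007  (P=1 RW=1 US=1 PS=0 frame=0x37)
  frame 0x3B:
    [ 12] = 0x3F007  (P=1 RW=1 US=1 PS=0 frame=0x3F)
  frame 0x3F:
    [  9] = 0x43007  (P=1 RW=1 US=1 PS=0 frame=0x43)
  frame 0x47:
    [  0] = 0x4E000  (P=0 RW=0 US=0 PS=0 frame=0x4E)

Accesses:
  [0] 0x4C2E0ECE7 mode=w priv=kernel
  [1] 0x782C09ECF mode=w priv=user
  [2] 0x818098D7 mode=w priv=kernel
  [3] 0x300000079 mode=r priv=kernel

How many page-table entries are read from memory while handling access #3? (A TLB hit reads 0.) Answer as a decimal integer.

Walk each access:
#0 VA=0x4C2E0ECE7 (w,kernel):
  L0: frame=0x2B idx=19 entry=0x2F007 [P=1 RW=1 US=1 PS=0]
  L1: frame=0x2F idx=23 entry=0x30007 [P=1 RW=1 US=1 PS=0]
  L2: frame=0x30 idx=14 entry=0x31007 [P=1 RW=1 US=1 PS=0]
  ✓ 0x31CE7  — 3 lookups
#1 VA=0x782C09ECF (w,user):
  L0: frame=0x2B idx=30 entry=0x32007 [P=1 RW=1 US=1 PS=0]
  L1: frame=0x32 idx=22 entry=0x36007 [P=1 RW=1 US=1 PS=0]
  L2: frame=0x36 idx=9 entry=0x37007 [P=1 RW=1 US=1 PS=0]
  ✓ 0x37ECF  — 3 lookups
#2 VA=0x818098D7 (w,kernel):
  L0: frame=0x2B idx=2 entry=0x3B007 [P=1 RW=1 US=1 PS=0]
  L1: frame=0x3B idx=12 entry=0x3F007 [P=1 RW=1 US=1 PS=0]
  L2: frame=0x3F idx=9 entry=0x43007 [P=1 RW=1 US=1 PS=0]
  ✓ 0x438D7  — 3 lookups
#3 VA=0x300000079 (r,kernel):
  L0: frame=0x2B idx=12 entry=0x47007 [P=1 RW=1 US=1 PS=0]
  L1: frame=0x47 idx=0 entry=0x4E000 [P=0 RW=0 US=0 PS=0]
  ✗ PAGE_NOT_PRESENT  [2 reads]

Entries read for #3: 2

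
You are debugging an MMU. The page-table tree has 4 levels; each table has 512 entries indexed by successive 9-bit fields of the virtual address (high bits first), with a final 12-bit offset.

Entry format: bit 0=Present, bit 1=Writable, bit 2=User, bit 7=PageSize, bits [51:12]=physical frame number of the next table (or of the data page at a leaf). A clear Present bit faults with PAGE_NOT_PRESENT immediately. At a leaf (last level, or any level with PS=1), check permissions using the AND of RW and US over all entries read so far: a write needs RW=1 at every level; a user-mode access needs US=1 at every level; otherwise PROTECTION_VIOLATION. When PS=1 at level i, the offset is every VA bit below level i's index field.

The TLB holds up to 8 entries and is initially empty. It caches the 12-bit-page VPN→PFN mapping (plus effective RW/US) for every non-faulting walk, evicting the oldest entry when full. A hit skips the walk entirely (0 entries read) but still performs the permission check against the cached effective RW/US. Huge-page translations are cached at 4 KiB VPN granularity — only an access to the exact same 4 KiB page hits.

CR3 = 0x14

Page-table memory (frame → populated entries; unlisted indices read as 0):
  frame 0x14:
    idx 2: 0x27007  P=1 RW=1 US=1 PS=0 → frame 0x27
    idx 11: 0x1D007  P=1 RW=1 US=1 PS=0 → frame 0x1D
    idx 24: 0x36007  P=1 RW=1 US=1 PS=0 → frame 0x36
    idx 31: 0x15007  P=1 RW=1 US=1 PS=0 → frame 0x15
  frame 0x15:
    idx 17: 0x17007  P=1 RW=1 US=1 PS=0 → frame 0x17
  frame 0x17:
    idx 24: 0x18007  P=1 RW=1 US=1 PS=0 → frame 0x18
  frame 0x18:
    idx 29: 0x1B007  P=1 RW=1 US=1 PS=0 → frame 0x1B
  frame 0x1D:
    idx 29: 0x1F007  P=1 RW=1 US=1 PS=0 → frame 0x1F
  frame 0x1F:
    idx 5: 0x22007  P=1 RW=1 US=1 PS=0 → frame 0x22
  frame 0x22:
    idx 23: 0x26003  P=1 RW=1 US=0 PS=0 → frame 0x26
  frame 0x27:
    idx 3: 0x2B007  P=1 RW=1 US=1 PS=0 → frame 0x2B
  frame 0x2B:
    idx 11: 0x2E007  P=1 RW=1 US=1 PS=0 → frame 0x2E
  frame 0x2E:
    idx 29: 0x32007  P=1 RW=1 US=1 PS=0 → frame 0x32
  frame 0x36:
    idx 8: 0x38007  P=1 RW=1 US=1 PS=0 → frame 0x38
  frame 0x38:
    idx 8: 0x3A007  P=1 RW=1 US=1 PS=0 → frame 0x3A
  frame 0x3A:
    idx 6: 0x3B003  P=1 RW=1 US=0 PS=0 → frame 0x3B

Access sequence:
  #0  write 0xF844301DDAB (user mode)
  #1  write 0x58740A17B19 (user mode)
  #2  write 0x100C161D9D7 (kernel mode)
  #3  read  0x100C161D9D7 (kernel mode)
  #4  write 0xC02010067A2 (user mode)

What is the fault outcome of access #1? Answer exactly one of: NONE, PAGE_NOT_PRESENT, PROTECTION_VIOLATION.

Per-access translation:
#0 VA=0xF844301DDAB (w,user):
  lvl0: tbl 0x14, slot 31 ⇒ 0x15007 (P1/RW1/US1/PS0)
  lvl1: tbl 0x15, slot 17 ⇒ 0x17007 (P1/RW1/US1/PS0)
  lvl2: tbl 0x17, slot 24 ⇒ 0x18007 (P1/RW1/US1/PS0)
  lvl3: tbl 0x18, slot 29 ⇒ 0x1B007 (P1/RW1/US1/PS0)
  ✓ 0x1BDAB  — 4 lookups
#1 VA=0x58740A17B19 (w,user):
  lvl0: tbl 0x14, slot 11 ⇒ 0x1D007 (P1/RW1/US1/PS0)
  lvl1: tbl 0x1D, slot 29 ⇒ 0x1F007 (P1/RW1/US1/PS0)
  lvl2: tbl 0x1F, slot 5 ⇒ 0x22007 (P1/RW1/US1/PS0)
  lvl3: tbl 0x22, slot 23 ⇒ 0x26003 (P1/RW1/US0/PS0)
  ✗ PROTECTION_VIOLATION  [4 reads]
#2 VA=0x100C161D9D7 (w,kernel):
  lvl0: tbl 0x14, slot 2 ⇒ 0x27007 (P1/RW1/US1/PS0)
  lvl1: tbl 0x27, slot 3 ⇒ 0x2B007 (P1/RW1/US1/PS0)
  lvl2: tbl 0x2B, slot 11 ⇒ 0x2E007 (P1/RW1/US1/PS0)
  lvl3: tbl 0x2E, slot 29 ⇒ 0x32007 (P1/RW1/US1/PS0)
  ✓ 0x329D7  — 4 lookups
#3 VA=0x100C161D9D7 (r,kernel):
  TLB hit vpn=0x100C161D → PA=0x329D7
#4 VA=0xC02010067A2 (w,user):
  lvl0: tbl 0x14, slot 24 ⇒ 0x36007 (P1/RW1/US1/PS0)
  lvl1: tbl 0x36, slot 8 ⇒ 0x38007 (P1/RW1/US1/PS0)
  lvl2: tbl 0x38, slot 8 ⇒ 0x3A007 (P1/RW1/US1/PS0)
  lvl3: tbl 0x3A, slot 6 ⇒ 0x3B003 (P1/RW1/US0/PS0)
  ✗ PROTECTION_VIOLATION  [4 reads]

Access #1 fault: PROTECTION_VIOLATION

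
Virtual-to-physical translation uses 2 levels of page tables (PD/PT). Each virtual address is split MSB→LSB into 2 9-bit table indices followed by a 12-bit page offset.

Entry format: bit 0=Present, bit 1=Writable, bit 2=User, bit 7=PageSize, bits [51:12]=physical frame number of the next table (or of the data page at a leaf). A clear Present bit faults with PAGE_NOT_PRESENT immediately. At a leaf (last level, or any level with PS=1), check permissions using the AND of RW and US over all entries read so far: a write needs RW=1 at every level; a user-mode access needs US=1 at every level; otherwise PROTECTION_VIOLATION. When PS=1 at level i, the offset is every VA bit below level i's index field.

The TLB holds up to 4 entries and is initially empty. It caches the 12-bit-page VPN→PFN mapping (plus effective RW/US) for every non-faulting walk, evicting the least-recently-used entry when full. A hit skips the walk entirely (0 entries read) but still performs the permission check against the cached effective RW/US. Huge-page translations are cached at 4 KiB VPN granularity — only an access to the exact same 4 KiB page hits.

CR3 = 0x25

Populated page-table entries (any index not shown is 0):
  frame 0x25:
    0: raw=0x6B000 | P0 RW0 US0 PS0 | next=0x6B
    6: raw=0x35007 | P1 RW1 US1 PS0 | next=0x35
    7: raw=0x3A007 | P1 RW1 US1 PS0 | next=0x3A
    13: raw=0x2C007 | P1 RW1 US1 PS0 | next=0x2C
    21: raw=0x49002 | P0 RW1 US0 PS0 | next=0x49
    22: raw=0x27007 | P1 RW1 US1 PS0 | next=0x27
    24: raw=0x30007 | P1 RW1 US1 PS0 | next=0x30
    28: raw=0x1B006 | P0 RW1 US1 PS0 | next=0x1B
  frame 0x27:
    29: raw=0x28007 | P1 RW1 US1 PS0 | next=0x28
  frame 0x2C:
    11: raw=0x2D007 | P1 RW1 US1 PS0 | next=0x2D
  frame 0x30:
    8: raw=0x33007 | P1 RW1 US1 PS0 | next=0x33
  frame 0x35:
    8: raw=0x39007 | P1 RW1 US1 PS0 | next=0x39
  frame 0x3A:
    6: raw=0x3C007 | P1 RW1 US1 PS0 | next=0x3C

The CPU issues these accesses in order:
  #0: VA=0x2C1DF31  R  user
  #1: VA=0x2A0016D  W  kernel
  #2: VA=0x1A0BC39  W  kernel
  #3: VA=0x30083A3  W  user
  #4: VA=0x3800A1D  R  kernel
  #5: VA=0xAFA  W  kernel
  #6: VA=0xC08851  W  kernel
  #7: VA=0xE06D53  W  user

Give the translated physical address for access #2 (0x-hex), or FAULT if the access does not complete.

Trace:
#0 VA=0x2C1DF31 (r,user):
  lvl0: tbl 0x25, slot 22 ⇒ 0x27007 (P1/RW1/US1/PS0)
  lvl1: tbl 0x27, slot 29 ⇒ 0x28007 (P1/RW1/US1/PS0)
  ⇒ phys 0x28F31  [2 reads]
#1 VA=0x2A0016D (w,kernel):
  lvl0: tbl 0x25, slot 21 ⇒ 0x49002 (P0/RW1/US0/PS0)
  ⇒ fault: PAGE_NOT_PRESENT  — 1 lookups
#2 VA=0x1A0BC39 (w,kernel):
  lvl0: tbl 0x25, slot 13 ⇒ 0x2C007 (P1/RW1/US1/PS0)
  lvl1: tbl 0x2C, slot 11 ⇒ 0x2D007 (P1/RW1/US1/PS0)
  ⇒ phys 0x2DC39  [2 reads]
#3 VA=0x30083A3 (w,user):
  lvl0: tbl 0x25, slot 24 ⇒ 0x30007 (P1/RW1/US1/PS0)
  lvl1: tbl 0x30, slot 8 ⇒ 0x33007 (P1/RW1/US1/PS0)
  ⇒ phys 0x333A3  [2 reads]
#4 VA=0x3800A1D (r,kernel):
  lvl0: tbl 0x25, slot 28 ⇒ 0x1B006 (P0/RW1/US1/PS0)
  ⇒ fault: PAGE_NOT_PRESENT  — 1 lookups
#5 VA=0xAFA (w,kernel):
  lvl0: tbl 0x25, slot 0 ⇒ 0x6B000 (P0/RW0/US0/PS0)
  ⇒ fault: PAGE_NOT_PRESENT  — 1 lookups
#6 VA=0xC08851 (w,kernel):
  lvl0: tbl 0x25, slot 6 ⇒ 0x35007 (P1/RW1/US1/PS0)
  lvl1: tbl 0x35, slot 8 ⇒ 0x39007 (P1/RW1/US1/PS0)
  ⇒ phys 0x39851  [2 reads]
#7 VA=0xE06D53 (w,user):
  lvl0: tbl 0x25, slot 7 ⇒ 0x3A007 (P1/RW1/US1/PS0)
  lvl1: tbl 0x3A, slot 6 ⇒ 0x3C007 (P1/RW1/US1/PS0)
  ⇒ phys 0x3CD53  [2 reads]

Access #2 PA: 0x2DC39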